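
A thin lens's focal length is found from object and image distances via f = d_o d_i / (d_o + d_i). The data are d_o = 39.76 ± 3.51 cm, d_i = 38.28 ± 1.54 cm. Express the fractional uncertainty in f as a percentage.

4.79%

∂f/∂d_o = (d_i/(d_o+d_i))² = 0.241;  ∂f/∂d_i = (d_o/(d_o+d_i))² = 0.260
δf = √((∂f/∂d_o · δd_o)² + (∂f/∂d_i · δd_i)²) = √(0.713 + 0.160) = 0.934 cm
f = 19.50 cm, so δf/f = 0.934/19.50 = 0.0479.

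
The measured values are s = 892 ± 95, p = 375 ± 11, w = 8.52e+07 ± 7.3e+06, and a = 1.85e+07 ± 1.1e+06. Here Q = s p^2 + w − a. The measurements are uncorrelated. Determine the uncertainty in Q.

1.69e+07

Let h = s·p^2 = 1.25e+08. δh/h = √((1·δs/s)² + (2·δp/p)²) = √(0.0113 + 0.00344) = 0.122, so δh = 1.53e+07.
Q = h + w − a: δQ = √(δh² + δw² + δa²) = √(2.33e+14 + 5.33e+13 + 1.21e+12) = 1.69e+07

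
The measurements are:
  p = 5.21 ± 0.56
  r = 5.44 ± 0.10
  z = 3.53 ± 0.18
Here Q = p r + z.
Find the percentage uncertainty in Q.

9.71%

Let w = p·r = 28.3. δw/w = √((1·δp/p)² + (1·δr/r)²) = √(0.0116 + 0.000338) = 0.109, so δw = 3.09.
Q = w + z: δQ = √(δw² + δz²) = √(9.55 + 0.0324) = 3.10
Q = 31.9, so δQ/Q = 3.10/31.9 = 0.0971.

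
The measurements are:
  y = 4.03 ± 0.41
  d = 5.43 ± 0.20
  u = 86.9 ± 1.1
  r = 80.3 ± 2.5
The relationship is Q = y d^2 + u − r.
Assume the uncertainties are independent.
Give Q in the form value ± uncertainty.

Let p = y·d^2 = 119. δp/p = √((1·δy/y)² + (2·δd/d)²) = √(0.0104 + 0.00543) = 0.126, so δp = 14.9.
Q = p + u − r: δQ = √(δp² + δu² + δr²) = √(223 + 1.21 + 6.25) = 15.2
Q = 125.

125 ± 15.2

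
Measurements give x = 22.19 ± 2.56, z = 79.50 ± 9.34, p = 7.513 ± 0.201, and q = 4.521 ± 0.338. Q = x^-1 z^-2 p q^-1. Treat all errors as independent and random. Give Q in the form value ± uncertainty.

(1.185 ± 0.324) × 10^-5

Q is a product of powers, so relative uncertainties combine in quadrature:
  (-1·δx/x)² = (-1×0.115)² = 0.0133;  (-2·δz/z)² = (-2×0.117)² = 0.0552;  (1·δp/p)² = (1×0.0268)² = 0.000716;  (-1·δq/q)² = (-1×0.0748)² = 0.00559
δQ/Q = √(0.0748) = 0.274
Q = 1.185e-05, so δQ = 0.274 × 1.185e-05 = 3.24e-06.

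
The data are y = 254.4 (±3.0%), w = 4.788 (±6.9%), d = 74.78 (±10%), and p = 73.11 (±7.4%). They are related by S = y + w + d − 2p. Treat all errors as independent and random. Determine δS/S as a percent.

8.10%

For a sum/difference, combine absolute errors in quadrature:
  (δy)² = 58.2;  (δw)² = 0.109;  (δd)² = 55.9;  (2·δp)² = 117
δS = √(231) = 15.2
S = 187.7, so δS/S = 15.2/187.7 = 0.0810.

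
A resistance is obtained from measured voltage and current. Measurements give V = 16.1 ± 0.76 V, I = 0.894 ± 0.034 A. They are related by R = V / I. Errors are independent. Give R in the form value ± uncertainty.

Products/powers → add relative errors in quadrature, weighted by exponent:
  (1·δV/V)² = (1×0.0472)² = 0.00223;  (-1·δI/I)² = (-1×0.0380)² = 0.00145
δR/R = √(0.00367) = 0.0606
R = 18.0 Ω, so δR = 0.0606 × 18.0 = 1.09 Ω.

18.0 ± 1.09 Ω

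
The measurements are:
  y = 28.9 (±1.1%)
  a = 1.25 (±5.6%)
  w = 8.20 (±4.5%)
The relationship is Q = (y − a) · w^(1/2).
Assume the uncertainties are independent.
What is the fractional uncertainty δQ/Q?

Let u = y − a = 27.6. δu = √(δy² + δa²) = √(0.101 + 0.00490) = 0.326, so δu/u = 0.0118.
Q is then a monomial in u, w:
δQ/Q = √((δu/u)² + (½·δw/w)²) = √(0.000139 + 0.000506) = 0.0254

0.0254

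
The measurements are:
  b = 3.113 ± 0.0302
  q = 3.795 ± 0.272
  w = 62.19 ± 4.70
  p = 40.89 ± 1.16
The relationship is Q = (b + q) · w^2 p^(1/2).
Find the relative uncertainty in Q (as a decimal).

0.157

Let u = b + q = 6.908. δu = √(δb² + δq²) = √(0.000912 + 0.0740) = 0.274, so δu/u = 0.0396.
Q is then a monomial in u, w, p:
δQ/Q = √((δu/u)² + (2·δw/w)² + (½·δp/p)²) = √(0.00157 + 0.0228 + 0.000201) = 0.157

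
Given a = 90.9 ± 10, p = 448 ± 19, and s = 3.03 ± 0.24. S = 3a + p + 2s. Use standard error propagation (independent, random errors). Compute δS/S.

Sums and differences: (δS)² = Σ (cᵢ δxᵢ)².
  (3·δa)² = 900;  (δp)² = 361;  (2·δs)² = 0.230
δS = √(1260) = 35.5
S = 727, so δS/S = 35.5/727 = 0.0489.

0.0489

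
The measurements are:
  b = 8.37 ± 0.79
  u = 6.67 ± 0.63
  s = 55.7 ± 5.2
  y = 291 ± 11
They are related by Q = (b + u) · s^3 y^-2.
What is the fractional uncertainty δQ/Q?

0.298

Let w = b + u = 15.0. δw = √(δb² + δu²) = √(0.624 + 0.397) = 1.01, so δw/w = 0.0672.
Q is then a monomial in w, s, y:
δQ/Q = √((δw/w)² + (3·δs/s)² + (-2·δy/y)²) = √(0.00451 + 0.0784 + 0.00572) = 0.298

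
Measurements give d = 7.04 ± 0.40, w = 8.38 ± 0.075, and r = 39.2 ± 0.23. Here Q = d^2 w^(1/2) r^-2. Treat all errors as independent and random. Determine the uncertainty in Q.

0.0107

Each factor contributes (exponent × relative error)² to (δQ/Q)²:
  (2·δd/d)² = (2×0.0568)² = 0.0129;  (½·δw/w)² = (0.5×0.00895)² = 2e-05;  (-2·δr/r)² = (-2×0.00587)² = 0.000138
δQ/Q = √(0.0131) = 0.114
Q = 0.0934, so δQ = 0.114 × 0.0934 = 0.0107.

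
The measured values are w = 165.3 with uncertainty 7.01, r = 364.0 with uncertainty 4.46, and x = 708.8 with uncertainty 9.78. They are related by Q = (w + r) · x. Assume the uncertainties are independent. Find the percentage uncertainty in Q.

Let u = w + r = 529.3. δu = √(δw² + δr²) = √(49.1 + 19.9) = 8.31, so δu/u = 0.0157.
Q is then a monomial in u, x:
δQ/Q = √((δu/u)² + (1·δx/x)²) = √(0.000246 + 0.000190) = 0.0209

2.09%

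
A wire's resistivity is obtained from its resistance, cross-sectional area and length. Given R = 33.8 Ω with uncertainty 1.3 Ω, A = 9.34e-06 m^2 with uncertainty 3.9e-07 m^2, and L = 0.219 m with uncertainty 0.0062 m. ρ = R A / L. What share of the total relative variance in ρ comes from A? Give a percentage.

43.3%

(δρ/ρ)² = (1·δR/R)² + (1·δA/A)² + (-1·δL/L)²
  R term: (1×0.0385)² = 0.00148
  A term: (1×0.0418)² = 0.00174
  L term: (-1×0.0283)² = 0.000801
Total = 0.00402. Share from A = 0.00174/0.00402 = 0.433.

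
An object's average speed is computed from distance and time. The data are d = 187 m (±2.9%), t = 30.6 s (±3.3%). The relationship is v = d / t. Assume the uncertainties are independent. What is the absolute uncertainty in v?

0.268 m/s

For a monomial v ∝ d, t^-1, fractional errors add in quadrature:
  (1·δd/d)² = (1×0.0290)² = 0.000841;  (-1·δt/t)² = (-1×0.0330)² = 0.00109
δv/v = √(0.00193) = 0.0439
v = 6.11 m/s, so δv = 0.0439 × 6.11 = 0.268 m/s.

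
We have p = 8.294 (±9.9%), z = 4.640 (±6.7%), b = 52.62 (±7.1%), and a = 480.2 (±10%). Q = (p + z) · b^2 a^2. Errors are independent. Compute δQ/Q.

0.255

Let u = p + z = 12.93. δu = √(δp² + δz²) = √(0.674 + 0.0966) = 0.878, so δu/u = 0.0679.
Q is then a monomial in u, b, a:
δQ/Q = √((δu/u)² + (2·δb/b)² + (2·δa/a)²) = √(0.00461 + 0.0202 + 0.0400) = 0.255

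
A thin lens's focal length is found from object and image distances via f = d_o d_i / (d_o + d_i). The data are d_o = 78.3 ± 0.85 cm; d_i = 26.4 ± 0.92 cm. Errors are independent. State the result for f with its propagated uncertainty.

∂f/∂d_o = (d_i/(d_o+d_i))² = 0.0636;  ∂f/∂d_i = (d_o/(d_o+d_i))² = 0.559
δf = √((∂f/∂d_o · δd_o)² + (∂f/∂d_i · δd_i)²) = √(0.00292 + 0.265) = 0.517 cm
f = 19.7 cm.

19.7 ± 0.517 cm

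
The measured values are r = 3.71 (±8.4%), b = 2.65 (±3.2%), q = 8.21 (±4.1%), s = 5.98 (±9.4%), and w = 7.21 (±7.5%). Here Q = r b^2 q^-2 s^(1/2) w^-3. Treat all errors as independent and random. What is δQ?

0.000671

For a monomial Q ∝ r, b^2, q^-2, s^(1/2), w^-3, fractional errors add in quadrature:
  (1·δr/r)² = (1×0.0840)² = 0.00706;  (2·δb/b)² = (2×0.0320)² = 0.00410;  (-2·δq/q)² = (-2×0.0410)² = 0.00672;  (½·δs/s)² = (0.5×0.0940)² = 0.00221;  (-3·δw/w)² = (-3×0.0750)² = 0.0506
δQ/Q = √(0.0707) = 0.266
Q = 0.00252, so δQ = 0.266 × 0.00252 = 0.000671.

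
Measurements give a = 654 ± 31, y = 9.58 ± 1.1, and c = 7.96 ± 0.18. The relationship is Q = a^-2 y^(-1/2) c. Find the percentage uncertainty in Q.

Products/powers → add relative errors in quadrature, weighted by exponent:
  (-2·δa/a)² = (-2×0.0474)² = 0.00899;  (−½·δy/y)² = (-0.5×0.115)² = 0.00330;  (1·δc/c)² = (1×0.0226)² = 0.000511
δQ/Q = √(0.0128) = 0.113

11.3%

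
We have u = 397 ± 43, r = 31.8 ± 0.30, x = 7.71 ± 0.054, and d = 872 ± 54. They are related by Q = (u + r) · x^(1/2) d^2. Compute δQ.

Let w = u + r = 429. δw = √(δu² + δr²) = √(1850 + 0.0900) = 43.0, so δw/w = 0.100.
Q is then a monomial in w, x, d:
δQ/Q = √((δw/w)² + (½·δx/x)² + (2·δd/d)²) = √(0.0101 + 1.23e-05 + 0.0153) = 0.159
Q = 9.05e+08, so δQ = 0.159 × 9.05e+08 = 1.44e+08.

1.44e+08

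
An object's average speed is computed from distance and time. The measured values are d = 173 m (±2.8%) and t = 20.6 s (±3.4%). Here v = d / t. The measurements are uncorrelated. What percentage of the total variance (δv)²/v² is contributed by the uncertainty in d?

(δv/v)² = (1·δd/d)² + (-1·δt/t)²
  d term: (1×0.0280)² = 0.000784
  t term: (-1×0.0340)² = 0.00116
Total = 0.00194. Share from d = 0.000784/0.00194 = 0.404.

40.4%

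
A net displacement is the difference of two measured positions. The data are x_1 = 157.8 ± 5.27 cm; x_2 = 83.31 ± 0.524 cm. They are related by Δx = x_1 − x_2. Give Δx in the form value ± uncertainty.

For a sum/difference, combine absolute errors in quadrature:
  (δx_1)² = 27.8;  (δx_2)² = 0.275
δΔx = √(28.0) = 5.30 cm
Δx = 74.49 cm.

74.49 ± 5.30 cm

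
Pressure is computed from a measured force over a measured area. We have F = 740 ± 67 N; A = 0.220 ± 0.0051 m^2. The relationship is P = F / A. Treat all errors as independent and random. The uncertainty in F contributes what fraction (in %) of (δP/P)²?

(δP/P)² = (1·δF/F)² + (-1·δA/A)²
  F term: (1×0.0905)² = 0.00820
  A term: (-1×0.0232)² = 0.000537
Total = 0.00873. Share from F = 0.00820/0.00873 = 0.938.

93.8%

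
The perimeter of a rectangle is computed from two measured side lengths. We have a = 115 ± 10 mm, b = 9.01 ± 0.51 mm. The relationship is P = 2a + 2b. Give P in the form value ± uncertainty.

248 ± 20.0 mm

For a sum/difference, combine absolute errors in quadrature:
  (2·δa)² = 400;  (2·δb)² = 1.04
δP = √(401) = 20.0 mm
P = 248 mm.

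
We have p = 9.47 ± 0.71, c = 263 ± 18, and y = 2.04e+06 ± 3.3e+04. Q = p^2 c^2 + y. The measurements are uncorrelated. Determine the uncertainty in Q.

1.26e+06

Let w = p^2·c^2 = 6.2e+06. δw/w = √((2·δp/p)² + (2·δc/c)²) = √(0.0225 + 0.0187) = 0.203, so δw = 1.26e+06.
Q = w + y: δQ = √(δw² + δy²) = √(1.59e+12 + 1.09e+09) = 1.26e+06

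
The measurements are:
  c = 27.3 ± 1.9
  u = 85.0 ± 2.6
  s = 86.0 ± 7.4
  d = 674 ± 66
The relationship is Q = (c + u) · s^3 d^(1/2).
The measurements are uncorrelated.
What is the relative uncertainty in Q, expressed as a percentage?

26.4%

Let w = c + u = 112. δw = √(δc² + δu²) = √(3.61 + 6.76) = 3.22, so δw/w = 0.0287.
Q is then a monomial in w, s, d:
δQ/Q = √((δw/w)² + (3·δs/s)² + (½·δd/d)²) = √(0.000822 + 0.0666 + 0.00240) = 0.264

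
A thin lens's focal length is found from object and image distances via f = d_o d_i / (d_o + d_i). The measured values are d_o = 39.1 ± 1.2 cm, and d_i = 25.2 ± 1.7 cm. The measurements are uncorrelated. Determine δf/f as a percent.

4.27%

∂f/∂d_o = (d_i/(d_o+d_i))² = 0.154;  ∂f/∂d_i = (d_o/(d_o+d_i))² = 0.370
δf = √((∂f/∂d_o · δd_o)² + (∂f/∂d_i · δd_i)²) = √(0.0340 + 0.395) = 0.655 cm
f = 15.3 cm, so δf/f = 0.655/15.3 = 0.0427.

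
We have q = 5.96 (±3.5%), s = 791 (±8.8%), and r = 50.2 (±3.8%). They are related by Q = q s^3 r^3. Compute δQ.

Q is a product of powers, so relative uncertainties combine in quadrature:
  (1·δq/q)² = (1×0.0350)² = 0.00123;  (3·δs/s)² = (3×0.0880)² = 0.0697;  (3·δr/r)² = (3×0.0380)² = 0.0130
δQ/Q = √(0.0839) = 0.290
Q = 3.73e+14, so δQ = 0.290 × 3.73e+14 = 1.08e+14.

1.08e+14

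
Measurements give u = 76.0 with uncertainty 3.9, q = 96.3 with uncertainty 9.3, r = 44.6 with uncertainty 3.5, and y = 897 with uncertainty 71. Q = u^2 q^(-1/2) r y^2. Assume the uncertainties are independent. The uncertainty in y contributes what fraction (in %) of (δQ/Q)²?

56.8%

(δQ/Q)² = (2·δu/u)² + (−½·δq/q)² + (1·δr/r)² + (2·δy/y)²
  u term: (2×0.0513)² = 0.0105
  q term: (-0.5×0.0966)² = 0.00233
  r term: (1×0.0785)² = 0.00616
  y term: (2×0.0792)² = 0.0251
Total = 0.0441. Share from y = 0.0251/0.0441 = 0.568.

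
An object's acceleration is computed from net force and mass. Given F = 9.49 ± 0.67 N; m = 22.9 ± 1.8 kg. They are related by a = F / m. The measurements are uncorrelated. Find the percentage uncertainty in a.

Since a is a product/quotient, work with relative uncertainties:
  (1·δF/F)² = (1×0.0706)² = 0.00498;  (-1·δm/m)² = (-1×0.0786)² = 0.00618
δa/a = √(0.0112) = 0.106

10.6%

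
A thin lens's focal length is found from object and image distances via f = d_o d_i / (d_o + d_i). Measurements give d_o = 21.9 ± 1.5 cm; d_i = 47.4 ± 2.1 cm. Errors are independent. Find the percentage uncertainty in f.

∂f/∂d_o = (d_i/(d_o+d_i))² = 0.468;  ∂f/∂d_i = (d_o/(d_o+d_i))² = 0.0999
δf = √((∂f/∂d_o · δd_o)² + (∂f/∂d_i · δd_i)²) = √(0.492 + 0.0440) = 0.732 cm
f = 15.0 cm, so δf/f = 0.732/15.0 = 0.0489.

4.89%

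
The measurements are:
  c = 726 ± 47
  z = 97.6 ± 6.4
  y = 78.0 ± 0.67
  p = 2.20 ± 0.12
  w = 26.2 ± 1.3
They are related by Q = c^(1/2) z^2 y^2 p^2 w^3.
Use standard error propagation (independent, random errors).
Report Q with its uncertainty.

Q is a product of powers, so relative uncertainties combine in quadrature:
  (½·δc/c)² = (0.5×0.0647)² = 0.00105;  (2·δz/z)² = (2×0.0656)² = 0.0172;  (2·δy/y)² = (2×0.00859)² = 0.000295;  (2·δp/p)² = (2×0.0545)² = 0.0119;  (3·δw/w)² = (3×0.0496)² = 0.0222
δQ/Q = √(0.0526) = 0.229
Q = 1.36e+14, so δQ = 0.229 × 1.36e+14 = 3.12e+13.

(1.36 ± 0.312) × 10^14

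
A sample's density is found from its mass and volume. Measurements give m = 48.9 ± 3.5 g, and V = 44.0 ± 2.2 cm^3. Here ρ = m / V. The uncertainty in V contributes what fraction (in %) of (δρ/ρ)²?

32.8%

(δρ/ρ)² = (1·δm/m)² + (-1·δV/V)²
  m term: (1×0.0716)² = 0.00512
  V term: (-1×0.0500)² = 0.00250
Total = 0.00762. Share from V = 0.00250/0.00762 = 0.328.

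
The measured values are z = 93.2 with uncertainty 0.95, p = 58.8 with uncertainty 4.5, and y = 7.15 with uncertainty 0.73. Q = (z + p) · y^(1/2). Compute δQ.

24.1

Let u = z + p = 152. δu = √(δz² + δp²) = √(0.902 + 20.2) = 4.60, so δu/u = 0.0303.
Q is then a monomial in u, y:
δQ/Q = √((δu/u)² + (½·δy/y)²) = √(0.000916 + 0.00261) = 0.0593
Q = 406, so δQ = 0.0593 × 406 = 24.1.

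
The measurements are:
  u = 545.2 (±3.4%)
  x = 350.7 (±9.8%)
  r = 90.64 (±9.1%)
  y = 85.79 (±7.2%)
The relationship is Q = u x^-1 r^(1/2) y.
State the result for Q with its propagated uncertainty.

Since Q is a product/quotient, work with relative uncertainties:
  (1·δu/u)² = (1×0.0340)² = 0.00116;  (-1·δx/x)² = (-1×0.0980)² = 0.00960;  (½·δr/r)² = (0.5×0.0910)² = 0.00207;  (1·δy/y)² = (1×0.0720)² = 0.00518
δQ/Q = √(0.0180) = 0.134
Q = 1270, so δQ = 0.134 × 1270 = 170.

1270 ± 170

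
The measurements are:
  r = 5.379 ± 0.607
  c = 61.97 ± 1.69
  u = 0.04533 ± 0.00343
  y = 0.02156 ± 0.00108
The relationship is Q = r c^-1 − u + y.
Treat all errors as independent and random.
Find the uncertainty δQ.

Let p = r·c^-1 = 0.08680. δp/p = √((1·δr/r)² + (-1·δc/c)²) = √(0.0127 + 0.000744) = 0.116, so δp = 0.0101.
Q = p − u + y: δQ = √(δp² + δu² + δy²) = √(0.000102 + 1.18e-05 + 1.17e-06) = 0.0107

0.0107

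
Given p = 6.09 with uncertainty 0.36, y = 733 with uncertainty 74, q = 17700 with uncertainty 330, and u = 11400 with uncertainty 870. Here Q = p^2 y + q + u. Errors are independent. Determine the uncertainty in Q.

4330

Let w = p^2·y = 27200. δw/w = √((2·δp/p)² + (1·δy/y)²) = √(0.0140 + 0.0102) = 0.155, so δw = 4230.
Q = w + q + u: δQ = √(δw² + δq² + δu²) = √(1.79e+07 + 1.09e+05 + 7.57e+05) = 4330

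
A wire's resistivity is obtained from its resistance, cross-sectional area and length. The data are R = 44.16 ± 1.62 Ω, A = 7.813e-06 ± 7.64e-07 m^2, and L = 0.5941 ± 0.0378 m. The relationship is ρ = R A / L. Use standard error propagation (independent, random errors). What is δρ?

Since ρ is a product/quotient, work with relative uncertainties:
  (1·δR/R)² = (1×0.0367)² = 0.00135;  (1·δA/A)² = (1×0.0978)² = 0.00956;  (-1·δL/L)² = (-1×0.0636)² = 0.00405
δρ/ρ = √(0.0150) = 0.122
ρ = 0.0005807 Ω·m, so δρ = 0.122 × 0.0005807 = 7.1e-05 Ω·m.

7.1e-05 Ω·m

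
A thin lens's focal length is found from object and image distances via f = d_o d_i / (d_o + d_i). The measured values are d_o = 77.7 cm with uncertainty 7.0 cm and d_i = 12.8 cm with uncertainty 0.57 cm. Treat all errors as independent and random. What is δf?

∂f/∂d_o = (d_i/(d_o+d_i))² = 0.0200;  ∂f/∂d_i = (d_o/(d_o+d_i))² = 0.737
δf = √((∂f/∂d_o · δd_o)² + (∂f/∂d_i · δd_i)²) = √(0.0196 + 0.177) = 0.443 cm

0.443 cm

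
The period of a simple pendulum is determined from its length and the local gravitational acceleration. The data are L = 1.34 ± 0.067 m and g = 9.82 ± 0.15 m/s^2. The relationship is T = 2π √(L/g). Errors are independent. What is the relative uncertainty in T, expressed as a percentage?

2.61%

Each factor contributes (exponent × relative error)² to (δT/T)²:
  (½·δL/L)² = (0.5×0.0500)² = 0.000625;  (−½·δg/g)² = (-0.5×0.0153)² = 5.83e-05
δT/T = √(0.000683) = 0.0261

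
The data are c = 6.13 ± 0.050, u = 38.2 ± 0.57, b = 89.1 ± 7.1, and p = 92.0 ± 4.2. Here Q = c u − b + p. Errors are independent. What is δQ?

Let w = c·u = 234. δw/w = √((1·δc/c)² + (1·δu/u)²) = √(6.65e-05 + 0.000223) = 0.0170, so δw = 3.98.
Q = w − b + p: δQ = √(δw² + δb² + δp²) = √(15.9 + 50.4 + 17.6) = 9.16

9.16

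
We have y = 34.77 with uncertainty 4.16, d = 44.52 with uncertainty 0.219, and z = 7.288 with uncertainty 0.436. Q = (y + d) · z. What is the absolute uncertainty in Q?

46.0

Let u = y + d = 79.29. δu = √(δy² + δd²) = √(17.3 + 0.0480) = 4.17, so δu/u = 0.0525.
Q is then a monomial in u, z:
δQ/Q = √((δu/u)² + (1·δz/z)²) = √(0.00276 + 0.00358) = 0.0796
Q = 577.9, so δQ = 0.0796 × 577.9 = 46.0.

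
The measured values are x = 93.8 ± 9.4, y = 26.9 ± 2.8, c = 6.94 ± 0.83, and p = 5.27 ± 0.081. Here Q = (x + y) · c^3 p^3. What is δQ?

2.19e+06

Let u = x + y = 121. δu = √(δx² + δy²) = √(88.4 + 7.84) = 9.81, so δu/u = 0.0813.
Q is then a monomial in u, c, p:
δQ/Q = √((δu/u)² + (3·δc/c)² + (3·δp/p)²) = √(0.00660 + 0.129 + 0.00213) = 0.371
Q = 5.9e+06, so δQ = 0.371 × 5.9e+06 = 2.19e+06.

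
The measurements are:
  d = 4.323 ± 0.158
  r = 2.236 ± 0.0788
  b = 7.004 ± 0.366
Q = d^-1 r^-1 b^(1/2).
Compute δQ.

Products/powers → add relative errors in quadrature, weighted by exponent:
  (-1·δd/d)² = (-1×0.0365)² = 0.00134;  (-1·δr/r)² = (-1×0.0352)² = 0.00124;  (½·δb/b)² = (0.5×0.0523)² = 0.000683
δQ/Q = √(0.00326) = 0.0571
Q = 0.2738, so δQ = 0.0571 × 0.2738 = 0.0156.

0.0156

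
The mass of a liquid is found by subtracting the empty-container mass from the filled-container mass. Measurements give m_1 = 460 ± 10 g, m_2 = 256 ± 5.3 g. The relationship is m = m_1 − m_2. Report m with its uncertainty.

204 ± 11.3 g

m is a linear combination, so absolute uncertainties add in quadrature:
  (δm_1)² = 100;  (δm_2)² = 28.1
δm = √(128) = 11.3 g
m = 204 g.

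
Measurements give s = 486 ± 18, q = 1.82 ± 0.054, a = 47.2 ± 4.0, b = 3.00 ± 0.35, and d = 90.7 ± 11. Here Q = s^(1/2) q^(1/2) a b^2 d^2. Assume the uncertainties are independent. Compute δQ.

3.62e+07

For a monomial Q ∝ s^(1/2), q^(1/2), a, b^2, d^2, fractional errors add in quadrature:
  (½·δs/s)² = (0.5×0.0370)² = 0.000343;  (½·δq/q)² = (0.5×0.0297)² = 0.000220;  (1·δa/a)² = (1×0.0847)² = 0.00718;  (2·δb/b)² = (2×0.117)² = 0.0544;  (2·δd/d)² = (2×0.121)² = 0.0588
δQ/Q = √(0.121) = 0.348
Q = 1.04e+08, so δQ = 0.348 × 1.04e+08 = 3.62e+07.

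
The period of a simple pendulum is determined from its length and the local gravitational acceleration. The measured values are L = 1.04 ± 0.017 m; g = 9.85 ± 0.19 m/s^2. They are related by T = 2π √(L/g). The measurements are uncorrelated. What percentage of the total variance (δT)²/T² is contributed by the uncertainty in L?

(δT/T)² = (½·δL/L)² + (−½·δg/g)²
  L term: (0.5×0.0163)² = 6.68e-05
  g term: (-0.5×0.0193)² = 9.3e-05
Total = 0.000160. Share from L = 6.68e-05/0.000160 = 0.418.

41.8%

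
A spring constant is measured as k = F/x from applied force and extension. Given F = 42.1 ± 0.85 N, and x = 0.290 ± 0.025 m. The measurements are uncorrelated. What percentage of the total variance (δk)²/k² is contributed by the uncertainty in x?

94.8%

(δk/k)² = (1·δF/F)² + (-1·δx/x)²
  F term: (1×0.0202)² = 0.000408
  x term: (-1×0.0862)² = 0.00743
Total = 0.00784. Share from x = 0.00743/0.00784 = 0.948.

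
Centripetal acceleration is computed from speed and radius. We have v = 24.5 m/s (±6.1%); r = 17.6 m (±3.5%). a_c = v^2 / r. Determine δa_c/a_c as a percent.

Relative error in a monomial: (δa_c/a_c)² = Σ (nᵢ · δxᵢ/xᵢ)².
  (2·δv/v)² = (2×0.0610)² = 0.0149;  (-1·δr/r)² = (-1×0.0350)² = 0.00123
δa_c/a_c = √(0.0161) = 0.127

12.7%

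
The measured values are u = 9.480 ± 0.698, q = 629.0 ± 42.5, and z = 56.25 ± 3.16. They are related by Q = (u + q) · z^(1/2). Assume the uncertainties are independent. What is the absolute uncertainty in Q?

346

Let w = u + q = 638.5. δw = √(δu² + δq²) = √(0.487 + 1810) = 42.5, so δw/w = 0.0666.
Q is then a monomial in w, z:
δQ/Q = √((δw/w)² + (½·δz/z)²) = √(0.00443 + 0.000789) = 0.0723
Q = 4789, so δQ = 0.0723 × 4789 = 346.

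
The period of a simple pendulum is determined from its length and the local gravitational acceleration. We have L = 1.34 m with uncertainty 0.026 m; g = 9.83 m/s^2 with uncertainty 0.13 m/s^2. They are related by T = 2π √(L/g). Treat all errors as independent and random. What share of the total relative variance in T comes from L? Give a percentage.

68.3%

(δT/T)² = (½·δL/L)² + (−½·δg/g)²
  L term: (0.5×0.0194)² = 9.41e-05
  g term: (-0.5×0.0132)² = 4.37e-05
Total = 0.000138. Share from L = 9.41e-05/0.000138 = 0.683.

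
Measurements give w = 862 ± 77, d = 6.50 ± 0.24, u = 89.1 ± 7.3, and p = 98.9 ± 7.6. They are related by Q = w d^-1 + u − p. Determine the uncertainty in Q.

Let h = w·d^-1 = 133. δh/h = √((1·δw/w)² + (-1·δd/d)²) = √(0.00798 + 0.00136) = 0.0967, so δh = 12.8.
Q = h + u − p: δQ = √(δh² + δu² + δp²) = √(164 + 53.3 + 57.8) = 16.6

16.6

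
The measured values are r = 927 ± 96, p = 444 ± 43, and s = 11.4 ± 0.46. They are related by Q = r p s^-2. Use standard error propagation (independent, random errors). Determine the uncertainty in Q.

Relative error in a monomial: (δQ/Q)² = Σ (nᵢ · δxᵢ/xᵢ)².
  (1·δr/r)² = (1×0.104)² = 0.0107;  (1·δp/p)² = (1×0.0968)² = 0.00938;  (-2·δs/s)² = (-2×0.0404)² = 0.00651
δQ/Q = √(0.0266) = 0.163
Q = 3170, so δQ = 0.163 × 3170 = 517.

517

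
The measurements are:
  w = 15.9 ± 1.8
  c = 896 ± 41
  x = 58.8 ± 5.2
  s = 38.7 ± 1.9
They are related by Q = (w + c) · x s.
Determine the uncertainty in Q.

2.3e+05

Let u = w + c = 912. δu = √(δw² + δc²) = √(3.24 + 1680) = 41.0, so δu/u = 0.0450.
Q is then a monomial in u, x, s:
δQ/Q = √((δu/u)² + (1·δx/x)² + (1·δs/s)²) = √(0.00203 + 0.00782 + 0.00241) = 0.111
Q = 2.08e+06, so δQ = 0.111 × 2.08e+06 = 2.3e+05.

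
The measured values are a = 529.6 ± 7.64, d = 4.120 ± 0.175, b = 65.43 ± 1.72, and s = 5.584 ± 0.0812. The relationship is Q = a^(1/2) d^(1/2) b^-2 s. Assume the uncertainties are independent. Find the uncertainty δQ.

Q is a product of powers, so relative uncertainties combine in quadrature:
  (½·δa/a)² = (0.5×0.0144)² = 5.2e-05;  (½·δd/d)² = (0.5×0.0425)² = 0.000451;  (-2·δb/b)² = (-2×0.0263)² = 0.00276;  (1·δs/s)² = (1×0.0145)² = 0.000211
δQ/Q = √(0.00348) = 0.0590
Q = 0.06093, so δQ = 0.0590 × 0.06093 = 0.00359.

0.00359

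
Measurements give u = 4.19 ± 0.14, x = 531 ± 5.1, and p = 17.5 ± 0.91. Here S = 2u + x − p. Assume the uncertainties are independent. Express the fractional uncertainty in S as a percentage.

0.994%

Sums and differences: (δS)² = Σ (cᵢ δxᵢ)².
  (2·δu)² = 0.0784;  (δx)² = 26.0;  (δp)² = 0.828
δS = √(26.9) = 5.19
S = 522, so δS/S = 5.19/522 = 0.00994.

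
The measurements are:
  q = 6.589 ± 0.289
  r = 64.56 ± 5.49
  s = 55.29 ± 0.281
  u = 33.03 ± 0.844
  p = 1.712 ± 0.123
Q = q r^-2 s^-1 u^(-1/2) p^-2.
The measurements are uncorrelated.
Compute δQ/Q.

0.227

Relative error in a monomial: (δQ/Q)² = Σ (nᵢ · δxᵢ/xᵢ)².
  (1·δq/q)² = (1×0.0439)² = 0.00192;  (-2·δr/r)² = (-2×0.0850)² = 0.0289;  (-1·δs/s)² = (-1×0.00508)² = 2.58e-05;  (−½·δu/u)² = (-0.5×0.0256)² = 0.000163;  (-2·δp/p)² = (-2×0.0718)² = 0.0206
δQ/Q = √(0.0517) = 0.227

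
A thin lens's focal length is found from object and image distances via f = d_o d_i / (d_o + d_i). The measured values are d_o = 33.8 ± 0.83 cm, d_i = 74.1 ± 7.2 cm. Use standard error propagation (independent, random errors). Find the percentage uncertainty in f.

3.48%

∂f/∂d_o = (d_i/(d_o+d_i))² = 0.472;  ∂f/∂d_i = (d_o/(d_o+d_i))² = 0.0981
δf = √((∂f/∂d_o · δd_o)² + (∂f/∂d_i · δd_i)²) = √(0.153 + 0.499) = 0.808 cm
f = 23.2 cm, so δf/f = 0.808/23.2 = 0.0348.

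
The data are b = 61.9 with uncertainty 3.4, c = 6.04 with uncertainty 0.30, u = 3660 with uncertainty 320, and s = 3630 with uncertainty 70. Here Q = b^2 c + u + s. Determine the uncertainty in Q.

2810

Let p = b^2·c = 23100. δp/p = √((2·δb/b)² + (1·δc/c)²) = √(0.0121 + 0.00247) = 0.121, so δp = 2790.
Q = p + u + s: δQ = √(δp² + δu² + δs²) = √(7.78e+06 + 1.02e+05 + 4900) = 2810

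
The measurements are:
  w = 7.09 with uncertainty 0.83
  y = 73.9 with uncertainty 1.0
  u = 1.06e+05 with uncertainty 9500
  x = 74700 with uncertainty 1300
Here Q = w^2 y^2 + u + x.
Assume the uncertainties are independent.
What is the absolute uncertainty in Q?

65400

Let p = w^2·y^2 = 2.75e+05. δp/p = √((2·δw/w)² + (2·δy/y)²) = √(0.0548 + 0.000732) = 0.236, so δp = 64700.
Q = p + u + x: δQ = √(δp² + δu² + δx²) = √(4.19e+09 + 9.02e+07 + 1.69e+06) = 65400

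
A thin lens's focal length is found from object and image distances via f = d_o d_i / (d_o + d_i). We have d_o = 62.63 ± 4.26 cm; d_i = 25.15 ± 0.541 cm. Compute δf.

0.445 cm

∂f/∂d_o = (d_i/(d_o+d_i))² = 0.0821;  ∂f/∂d_i = (d_o/(d_o+d_i))² = 0.509
δf = √((∂f/∂d_o · δd_o)² + (∂f/∂d_i · δd_i)²) = √(0.122 + 0.0758) = 0.445 cm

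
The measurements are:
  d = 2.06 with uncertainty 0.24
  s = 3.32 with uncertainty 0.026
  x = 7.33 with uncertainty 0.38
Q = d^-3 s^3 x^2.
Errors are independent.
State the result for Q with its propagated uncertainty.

Q is a product of powers, so relative uncertainties combine in quadrature:
  (-3·δd/d)² = (-3×0.117)² = 0.122;  (3·δs/s)² = (3×0.00783)² = 0.000552;  (2·δx/x)² = (2×0.0518)² = 0.0108
δQ/Q = √(0.133) = 0.365
Q = 225, so δQ = 0.365 × 225 = 82.2.

225 ± 82.2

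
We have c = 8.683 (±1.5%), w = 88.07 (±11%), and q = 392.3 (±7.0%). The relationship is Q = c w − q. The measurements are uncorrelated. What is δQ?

Let p = c·w = 764.7. δp/p = √((1·δc/c)² + (1·δw/w)²) = √(0.000225 + 0.0121) = 0.111, so δp = 84.9.
Q = p − q: δQ = √(δp² + δq²) = √(7210 + 754) = 89.2

89.2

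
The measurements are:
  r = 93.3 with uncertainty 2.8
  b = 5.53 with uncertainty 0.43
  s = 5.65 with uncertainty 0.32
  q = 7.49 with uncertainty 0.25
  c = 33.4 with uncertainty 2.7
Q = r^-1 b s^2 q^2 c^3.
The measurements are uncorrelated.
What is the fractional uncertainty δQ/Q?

0.288

Relative error in a monomial: (δQ/Q)² = Σ (nᵢ · δxᵢ/xᵢ)².
  (-1·δr/r)² = (-1×0.0300)² = 0.000901;  (1·δb/b)² = (1×0.0778)² = 0.00605;  (2·δs/s)² = (2×0.0566)² = 0.0128;  (2·δq/q)² = (2×0.0334)² = 0.00446;  (3·δc/c)² = (3×0.0808)² = 0.0588
δQ/Q = √(0.0830) = 0.288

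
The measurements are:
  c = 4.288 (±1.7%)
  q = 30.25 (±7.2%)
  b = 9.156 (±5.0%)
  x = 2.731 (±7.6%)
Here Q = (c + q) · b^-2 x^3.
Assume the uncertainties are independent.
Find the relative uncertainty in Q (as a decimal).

0.257

Let u = c + q = 34.54. δu = √(δc² + δq²) = √(0.00531 + 4.74) = 2.18, so δu/u = 0.0631.
Q is then a monomial in u, b, x:
δQ/Q = √((δu/u)² + (-2·δb/b)² + (3·δx/x)²) = √(0.00398 + 0.0100 + 0.0520) = 0.257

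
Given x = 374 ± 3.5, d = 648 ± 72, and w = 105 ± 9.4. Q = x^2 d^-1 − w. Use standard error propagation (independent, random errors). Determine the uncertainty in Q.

26.1

Let p = x^2·d^-1 = 216. δp/p = √((2·δx/x)² + (-1·δd/d)²) = √(0.000350 + 0.0123) = 0.113, so δp = 24.3.
Q = p − w: δQ = √(δp² + δw²) = √(592 + 88.4) = 26.1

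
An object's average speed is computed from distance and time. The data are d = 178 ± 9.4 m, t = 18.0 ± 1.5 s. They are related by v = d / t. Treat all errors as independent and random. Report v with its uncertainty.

9.89 ± 0.976 m/s

Each factor contributes (exponent × relative error)² to (δv/v)²:
  (1·δd/d)² = (1×0.0528)² = 0.00279;  (-1·δt/t)² = (-1×0.0833)² = 0.00694
δv/v = √(0.00973) = 0.0987
v = 9.89 m/s, so δv = 0.0987 × 9.89 = 0.976 m/s.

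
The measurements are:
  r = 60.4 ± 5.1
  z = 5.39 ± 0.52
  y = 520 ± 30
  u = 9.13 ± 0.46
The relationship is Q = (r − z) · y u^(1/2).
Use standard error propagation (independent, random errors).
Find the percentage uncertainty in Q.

11.2%

Let w = r − z = 55.0. δw = √(δr² + δz²) = √(26.0 + 0.270) = 5.13, so δw/w = 0.0932.
Q is then a monomial in w, y, u:
δQ/Q = √((δw/w)² + (1·δy/y)² + (½·δu/u)²) = √(0.00868 + 0.00333 + 0.000635) = 0.112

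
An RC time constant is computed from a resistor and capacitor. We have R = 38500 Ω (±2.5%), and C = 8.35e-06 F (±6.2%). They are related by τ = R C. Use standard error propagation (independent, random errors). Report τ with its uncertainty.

Relative error in a monomial: (δτ/τ)² = Σ (nᵢ · δxᵢ/xᵢ)².
  (1·δR/R)² = (1×0.0250)² = 0.000625;  (1·δC/C)² = (1×0.0620)² = 0.00384
δτ/τ = √(0.00447) = 0.0669
τ = 0.321 s, so δτ = 0.0669 × 0.321 = 0.0215 s.

0.321 ± 0.0215 s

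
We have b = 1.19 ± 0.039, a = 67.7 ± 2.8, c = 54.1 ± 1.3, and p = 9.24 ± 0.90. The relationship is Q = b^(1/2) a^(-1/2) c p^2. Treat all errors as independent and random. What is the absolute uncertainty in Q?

121

Products/powers → add relative errors in quadrature, weighted by exponent:
  (½·δb/b)² = (0.5×0.0328)² = 0.000269;  (−½·δa/a)² = (-0.5×0.0414)² = 0.000428;  (1·δc/c)² = (1×0.0240)² = 0.000577;  (2·δp/p)² = (2×0.0974)² = 0.0379
δQ/Q = √(0.0392) = 0.198
Q = 612, so δQ = 0.198 × 612 = 121.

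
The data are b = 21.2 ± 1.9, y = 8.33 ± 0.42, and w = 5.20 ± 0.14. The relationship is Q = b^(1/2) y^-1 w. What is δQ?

Q is a product of powers, so relative uncertainties combine in quadrature:
  (½·δb/b)² = (0.5×0.0896)² = 0.00201;  (-1·δy/y)² = (-1×0.0504)² = 0.00254;  (1·δw/w)² = (1×0.0269)² = 0.000725
δQ/Q = √(0.00528) = 0.0726
Q = 2.87, so δQ = 0.0726 × 2.87 = 0.209.

0.209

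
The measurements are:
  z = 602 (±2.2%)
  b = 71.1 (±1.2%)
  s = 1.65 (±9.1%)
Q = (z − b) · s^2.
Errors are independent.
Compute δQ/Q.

Let u = z − b = 531. δu = √(δz² + δb²) = √(175 + 0.728) = 13.3, so δu/u = 0.0250.
Q is then a monomial in u, s:
δQ/Q = √((δu/u)² + (2·δs/s)²) = √(0.000625 + 0.0331) = 0.184

0.184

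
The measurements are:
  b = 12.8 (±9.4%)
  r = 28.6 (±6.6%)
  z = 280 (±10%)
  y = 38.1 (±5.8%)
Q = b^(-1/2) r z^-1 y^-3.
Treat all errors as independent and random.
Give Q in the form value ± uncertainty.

For a monomial Q ∝ b^(-1/2), r, z^-1, y^-3, fractional errors add in quadrature:
  (−½·δb/b)² = (-0.5×0.0940)² = 0.00221;  (1·δr/r)² = (1×0.0660)² = 0.00436;  (-1·δz/z)² = (-1×0.100)² = 0.0100;  (-3·δy/y)² = (-3×0.0580)² = 0.0303
δQ/Q = √(0.0468) = 0.216
Q = 5.16e-07, so δQ = 0.216 × 5.16e-07 = 1.12e-07.

(5.16 ± 1.12) × 10^-7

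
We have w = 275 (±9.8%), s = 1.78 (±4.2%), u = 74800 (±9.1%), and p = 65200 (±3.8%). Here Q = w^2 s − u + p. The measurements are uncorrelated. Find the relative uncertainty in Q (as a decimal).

Let h = w^2·s = 1.35e+05. δh/h = √((2·δw/w)² + (1·δs/s)²) = √(0.0384 + 0.00176) = 0.200, so δh = 27000.
Q = h − u + p: δQ = √(δh² + δu² + δp²) = √(7.28e+08 + 4.63e+07 + 6.14e+06) = 27900
Q = 1.25e+05, so δQ/Q = 27900/1.25e+05 = 0.223.

0.223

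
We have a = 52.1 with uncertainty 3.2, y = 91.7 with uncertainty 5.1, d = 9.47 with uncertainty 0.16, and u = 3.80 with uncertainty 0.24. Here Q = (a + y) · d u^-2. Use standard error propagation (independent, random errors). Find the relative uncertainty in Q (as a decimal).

Let w = a + y = 144. δw = √(δa² + δy²) = √(10.2 + 26.0) = 6.02, so δw/w = 0.0419.
Q is then a monomial in w, d, u:
δQ/Q = √((δw/w)² + (1·δd/d)² + (-2·δu/u)²) = √(0.00175 + 0.000285 + 0.0160) = 0.134

0.134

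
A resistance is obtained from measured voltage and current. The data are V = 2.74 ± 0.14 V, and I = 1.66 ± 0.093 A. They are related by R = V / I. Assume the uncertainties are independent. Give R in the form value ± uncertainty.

1.65 ± 0.125 Ω

For a monomial R ∝ V, I^-1, fractional errors add in quadrature:
  (1·δV/V)² = (1×0.0511)² = 0.00261;  (-1·δI/I)² = (-1×0.0560)² = 0.00314
δR/R = √(0.00575) = 0.0758
R = 1.65 Ω, so δR = 0.0758 × 1.65 = 0.125 Ω.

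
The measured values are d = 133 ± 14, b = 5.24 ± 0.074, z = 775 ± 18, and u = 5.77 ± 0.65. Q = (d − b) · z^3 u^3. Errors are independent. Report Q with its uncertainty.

Let w = d − b = 128. δw = √(δd² + δb²) = √(196 + 0.00548) = 14.0, so δw/w = 0.110.
Q is then a monomial in w, z, u:
δQ/Q = √((δw/w)² + (3·δz/z)² + (3·δu/u)²) = √(0.0120 + 0.00485 + 0.114) = 0.362
Q = 1.14e+13, so δQ = 0.362 × 1.14e+13 = 4.14e+12.

(1.14 ± 0.414) × 10^13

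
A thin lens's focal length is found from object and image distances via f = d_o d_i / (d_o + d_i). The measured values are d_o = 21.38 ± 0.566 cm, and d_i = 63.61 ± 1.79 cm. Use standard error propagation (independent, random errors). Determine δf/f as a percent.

∂f/∂d_o = (d_i/(d_o+d_i))² = 0.560;  ∂f/∂d_i = (d_o/(d_o+d_i))² = 0.0633
δf = √((∂f/∂d_o · δd_o)² + (∂f/∂d_i · δd_i)²) = √(0.101 + 0.0128) = 0.337 cm
f = 16.00 cm, so δf/f = 0.337/16.00 = 0.0210.

2.10%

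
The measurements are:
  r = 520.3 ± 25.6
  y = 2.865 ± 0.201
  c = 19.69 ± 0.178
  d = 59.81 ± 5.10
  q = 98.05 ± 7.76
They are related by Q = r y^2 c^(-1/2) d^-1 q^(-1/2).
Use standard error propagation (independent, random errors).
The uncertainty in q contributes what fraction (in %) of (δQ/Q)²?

(δQ/Q)² = (1·δr/r)² + (2·δy/y)² + (−½·δc/c)² + (-1·δd/d)² + (−½·δq/q)²
  r term: (1×0.0492)² = 0.00242
  y term: (2×0.0702)² = 0.0197
  c term: (-0.5×0.00904)² = 2.04e-05
  d term: (-1×0.0853)² = 0.00727
  q term: (-0.5×0.0791)² = 0.00157
Total = 0.0310. Share from q = 0.00157/0.0310 = 0.0506.

5.06%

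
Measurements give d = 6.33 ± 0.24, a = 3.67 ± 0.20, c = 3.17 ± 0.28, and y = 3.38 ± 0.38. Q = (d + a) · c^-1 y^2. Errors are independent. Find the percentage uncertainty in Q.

Let u = d + a = 10.0. δu = √(δd² + δa²) = √(0.0576 + 0.0400) = 0.312, so δu/u = 0.0312.
Q is then a monomial in u, c, y:
δQ/Q = √((δu/u)² + (-1·δc/c)² + (2·δy/y)²) = √(0.000976 + 0.00780 + 0.0506) = 0.244

24.4%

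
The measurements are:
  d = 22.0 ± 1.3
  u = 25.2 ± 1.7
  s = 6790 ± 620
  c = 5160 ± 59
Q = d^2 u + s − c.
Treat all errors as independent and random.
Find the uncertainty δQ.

1770

Let p = d^2·u = 12200. δp/p = √((2·δd/d)² + (1·δu/u)²) = √(0.0140 + 0.00455) = 0.136, so δp = 1660.
Q = p + s − c: δQ = √(δp² + δs² + δc²) = √(2.75e+06 + 3.84e+05 + 3480) = 1770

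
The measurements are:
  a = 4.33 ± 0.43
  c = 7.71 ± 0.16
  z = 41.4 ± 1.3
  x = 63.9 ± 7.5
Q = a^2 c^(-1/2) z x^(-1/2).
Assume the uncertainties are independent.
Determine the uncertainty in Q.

7.33

Q is a product of powers, so relative uncertainties combine in quadrature:
  (2·δa/a)² = (2×0.0993)² = 0.0394;  (−½·δc/c)² = (-0.5×0.0208)² = 0.000108;  (1·δz/z)² = (1×0.0314)² = 0.000986;  (−½·δx/x)² = (-0.5×0.117)² = 0.00344
δQ/Q = √(0.0440) = 0.210
Q = 35.0, so δQ = 0.210 × 35.0 = 7.33.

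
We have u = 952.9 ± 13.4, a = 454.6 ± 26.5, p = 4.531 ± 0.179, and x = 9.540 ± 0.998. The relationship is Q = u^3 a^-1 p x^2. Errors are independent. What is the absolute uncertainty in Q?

Each factor contributes (exponent × relative error)² to (δQ/Q)²:
  (3·δu/u)² = (3×0.0141)² = 0.00178;  (-1·δa/a)² = (-1×0.0583)² = 0.00340;  (1·δp/p)² = (1×0.0395)² = 0.00156;  (2·δx/x)² = (2×0.105)² = 0.0438
δQ/Q = √(0.0505) = 0.225
Q = 7.849e+08, so δQ = 0.225 × 7.849e+08 = 1.76e+08.

1.76e+08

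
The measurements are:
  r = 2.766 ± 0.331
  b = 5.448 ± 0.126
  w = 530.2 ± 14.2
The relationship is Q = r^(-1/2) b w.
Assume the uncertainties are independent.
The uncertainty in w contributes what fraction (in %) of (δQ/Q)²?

14.8%

(δQ/Q)² = (−½·δr/r)² + (1·δb/b)² + (1·δw/w)²
  r term: (-0.5×0.120)² = 0.00358
  b term: (1×0.0231)² = 0.000535
  w term: (1×0.0268)² = 0.000717
Total = 0.00483. Share from w = 0.000717/0.00483 = 0.148.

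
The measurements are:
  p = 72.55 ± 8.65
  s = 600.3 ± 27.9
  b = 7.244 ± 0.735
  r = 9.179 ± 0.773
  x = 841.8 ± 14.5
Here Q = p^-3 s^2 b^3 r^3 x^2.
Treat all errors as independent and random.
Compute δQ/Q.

0.542

Products/powers → add relative errors in quadrature, weighted by exponent:
  (-3·δp/p)² = (-3×0.119)² = 0.128;  (2·δs/s)² = (2×0.0465)² = 0.00864;  (3·δb/b)² = (3×0.101)² = 0.0927;  (3·δr/r)² = (3×0.0842)² = 0.0638;  (2·δx/x)² = (2×0.0172)² = 0.00119
δQ/Q = √(0.294) = 0.542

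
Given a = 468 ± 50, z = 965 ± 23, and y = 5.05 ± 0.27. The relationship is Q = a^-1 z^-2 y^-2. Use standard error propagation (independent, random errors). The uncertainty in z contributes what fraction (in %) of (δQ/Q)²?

9.05%

(δQ/Q)² = (-1·δa/a)² + (-2·δz/z)² + (-2·δy/y)²
  a term: (-1×0.107)² = 0.0114
  z term: (-2×0.0238)² = 0.00227
  y term: (-2×0.0535)² = 0.0114
Total = 0.0251. Share from z = 0.00227/0.0251 = 0.0905.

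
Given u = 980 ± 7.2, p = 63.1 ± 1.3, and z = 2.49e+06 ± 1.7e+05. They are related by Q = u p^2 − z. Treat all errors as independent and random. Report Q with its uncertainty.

Let w = u·p^2 = 3.9e+06. δw/w = √((1·δu/u)² + (2·δp/p)²) = √(5.4e-05 + 0.00170) = 0.0419, so δw = 1.63e+05.
Q = w − z: δQ = √(δw² + δz²) = √(2.67e+10 + 2.89e+10) = 2.36e+05
Q = 1.41e+06.

(1.41 ± 0.236) × 10^6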